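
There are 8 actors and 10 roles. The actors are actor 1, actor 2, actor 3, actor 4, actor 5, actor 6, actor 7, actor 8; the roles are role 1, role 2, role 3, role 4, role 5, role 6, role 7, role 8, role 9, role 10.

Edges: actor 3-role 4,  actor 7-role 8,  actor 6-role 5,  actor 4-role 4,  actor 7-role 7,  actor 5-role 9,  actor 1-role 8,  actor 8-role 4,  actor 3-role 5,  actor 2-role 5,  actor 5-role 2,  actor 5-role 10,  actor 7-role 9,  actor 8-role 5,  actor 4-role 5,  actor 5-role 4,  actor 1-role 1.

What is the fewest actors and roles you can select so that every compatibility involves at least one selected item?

5

The 5 edges actor 1–role 1, actor 2–role 5, actor 3–role 4, actor 5–role 2, actor 7–role 8 form a matching, so any vertex cover needs at least 5 vertices (one per matched edge).
Conversely {actor 1, actor 5, actor 7, role 4, role 5} meets every edge and has exactly 5 vertices, so 5 is optimal.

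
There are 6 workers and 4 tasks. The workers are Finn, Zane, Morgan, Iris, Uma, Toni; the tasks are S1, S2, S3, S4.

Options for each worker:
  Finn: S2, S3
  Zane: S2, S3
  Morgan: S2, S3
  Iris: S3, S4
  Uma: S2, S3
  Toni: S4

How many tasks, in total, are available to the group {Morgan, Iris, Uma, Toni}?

The union of neighbours of {Morgan, Iris, Uma, Toni} is {S2, S3, S4}, which has 3 elements.
Since |N(S)| = 3 < |S| = 4, Hall's condition fails for this subset.

3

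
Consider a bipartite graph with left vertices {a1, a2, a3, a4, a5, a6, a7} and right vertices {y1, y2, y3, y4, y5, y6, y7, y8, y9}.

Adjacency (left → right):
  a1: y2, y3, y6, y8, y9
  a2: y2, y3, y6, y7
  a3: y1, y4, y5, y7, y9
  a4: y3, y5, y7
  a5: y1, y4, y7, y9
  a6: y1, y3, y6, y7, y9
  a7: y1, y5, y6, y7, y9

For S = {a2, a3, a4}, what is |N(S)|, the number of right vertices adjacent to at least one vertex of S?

8

The union of neighbours of {a2, a3, a4} is {y1, y2, y3, y4, y5, y6, y7, y9}, which has 8 elements.
Since |N(S)| = 8 ≥ |S| = 3, Hall's condition holds for this subset.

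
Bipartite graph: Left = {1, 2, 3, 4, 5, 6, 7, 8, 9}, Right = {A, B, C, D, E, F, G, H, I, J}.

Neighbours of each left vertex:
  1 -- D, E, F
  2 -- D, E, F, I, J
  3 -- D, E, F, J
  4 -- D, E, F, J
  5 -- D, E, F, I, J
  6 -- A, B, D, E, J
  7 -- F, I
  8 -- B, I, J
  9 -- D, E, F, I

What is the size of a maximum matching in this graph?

7

A valid assignment of size 7: 1-F, 2-I, 3-E, 4-D, 5-J, 6-A, 8-B.
The set {1, 2, 3, 4, 5, 7, 9} has only 5 neighbours ({D, E, F, I, J}), so by Hall's theorem at most 7 of the 9 left vertices can be matched.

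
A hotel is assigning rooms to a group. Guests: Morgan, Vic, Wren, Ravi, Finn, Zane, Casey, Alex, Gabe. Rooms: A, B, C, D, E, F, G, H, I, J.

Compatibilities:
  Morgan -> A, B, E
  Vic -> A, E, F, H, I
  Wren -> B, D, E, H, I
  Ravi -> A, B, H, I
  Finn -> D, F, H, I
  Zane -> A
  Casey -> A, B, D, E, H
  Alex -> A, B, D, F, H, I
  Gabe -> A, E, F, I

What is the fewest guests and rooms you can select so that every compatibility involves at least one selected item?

A maximum matching has 7 edges (e.g. Morgan–B, Vic–H, Wren–D, Ravi–I, Finn–F, Zane–A, Casey–E).
By König's theorem the minimum vertex cover has the same size. One such cover is {A, B, D, E, F, H, I}.

7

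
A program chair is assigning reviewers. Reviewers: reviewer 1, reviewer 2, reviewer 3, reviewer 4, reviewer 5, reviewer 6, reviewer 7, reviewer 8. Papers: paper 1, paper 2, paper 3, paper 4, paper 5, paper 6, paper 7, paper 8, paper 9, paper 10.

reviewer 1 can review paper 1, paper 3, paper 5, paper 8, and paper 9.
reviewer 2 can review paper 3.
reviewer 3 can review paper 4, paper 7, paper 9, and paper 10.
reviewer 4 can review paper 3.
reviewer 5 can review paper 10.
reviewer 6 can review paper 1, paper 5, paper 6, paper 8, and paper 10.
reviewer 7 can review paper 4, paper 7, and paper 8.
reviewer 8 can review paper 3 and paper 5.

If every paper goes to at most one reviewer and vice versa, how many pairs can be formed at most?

7

One maximum matching: reviewer 1-paper 9, reviewer 2-paper 3, reviewer 3-paper 4, reviewer 5-paper 10, reviewer 6-paper 6, reviewer 7-paper 7, reviewer 8-paper 5.
The set {reviewer 2, reviewer 4} has only 1 neighbour ({paper 3}), so by Hall's theorem at most 7 of the 8 reviewers can be matched.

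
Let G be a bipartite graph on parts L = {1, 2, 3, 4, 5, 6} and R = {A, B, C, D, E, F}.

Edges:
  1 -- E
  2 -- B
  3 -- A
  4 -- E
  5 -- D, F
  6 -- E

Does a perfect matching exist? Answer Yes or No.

No

The set {1, 4, 6} has only 1 neighbour ({E}), so by Hall's theorem at most 4 of the 6 left vertices can be matched.
Hence no matching covers every left vertex.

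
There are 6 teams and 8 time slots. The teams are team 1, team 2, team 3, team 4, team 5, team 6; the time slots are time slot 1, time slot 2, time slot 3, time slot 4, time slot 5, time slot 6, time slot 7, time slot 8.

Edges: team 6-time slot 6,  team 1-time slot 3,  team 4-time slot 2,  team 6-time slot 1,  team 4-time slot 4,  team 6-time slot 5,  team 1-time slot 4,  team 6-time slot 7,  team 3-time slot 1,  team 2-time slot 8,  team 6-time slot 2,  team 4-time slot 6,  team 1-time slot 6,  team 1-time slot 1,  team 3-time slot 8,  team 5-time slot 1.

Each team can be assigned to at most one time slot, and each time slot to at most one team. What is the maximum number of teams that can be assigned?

5

A valid assignment of size 5: team 1-time slot 3, team 2-time slot 8, team 3-time slot 1, team 4-time slot 4, team 6-time slot 5.
The set {team 2, team 3, team 5} has only 2 neighbours ({time slot 1, time slot 8}), so by Hall's theorem at most 5 of the 6 teams can be matched.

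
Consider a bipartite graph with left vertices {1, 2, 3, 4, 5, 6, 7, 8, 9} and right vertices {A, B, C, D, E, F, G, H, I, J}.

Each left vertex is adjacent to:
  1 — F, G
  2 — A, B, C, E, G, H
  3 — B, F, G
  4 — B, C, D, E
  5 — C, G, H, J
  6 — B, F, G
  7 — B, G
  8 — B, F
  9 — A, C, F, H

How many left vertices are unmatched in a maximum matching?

For example, pair 1-G, 2-A, 3-F, 4-E, 5-J, 6-B, 9-C.
The set {1, 3, 6, 7, 8} has only 3 neighbours ({B, F, G}), so by Hall's theorem at most 7 of the 9 left vertices can be matched.
That matches 7 of the 9, leaving 2 unmatched; no matching can do better.

2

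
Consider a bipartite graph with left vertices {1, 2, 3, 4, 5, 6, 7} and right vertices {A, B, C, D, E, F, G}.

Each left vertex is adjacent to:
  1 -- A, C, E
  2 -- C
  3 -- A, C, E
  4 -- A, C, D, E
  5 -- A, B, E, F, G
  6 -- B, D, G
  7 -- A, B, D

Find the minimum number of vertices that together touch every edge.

{1, 2, 3, 4, 5, 6, 7} is a vertex cover of size 7: every edge has an endpoint in this set.
No smaller cover exists because 1–A, 2–C, 3–E, 4–D, 5–F, 6–G, 7–B is a matching of size 7, and a cover must include an endpoint of each of these disjoint edges (König's theorem).

7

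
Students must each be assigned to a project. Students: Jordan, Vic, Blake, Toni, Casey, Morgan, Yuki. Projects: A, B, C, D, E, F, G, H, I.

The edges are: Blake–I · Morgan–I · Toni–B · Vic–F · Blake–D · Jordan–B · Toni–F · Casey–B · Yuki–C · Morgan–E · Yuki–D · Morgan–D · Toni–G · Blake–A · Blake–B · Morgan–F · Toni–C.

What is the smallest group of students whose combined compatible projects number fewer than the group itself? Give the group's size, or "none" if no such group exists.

2

Take S = {Jordan, Casey}. Its neighbourhood is {B}, so |N(S)| = 1 < |S| = 2.
No single vertex violates Hall's condition since each has at least one neighbour, so 2 is the minimum.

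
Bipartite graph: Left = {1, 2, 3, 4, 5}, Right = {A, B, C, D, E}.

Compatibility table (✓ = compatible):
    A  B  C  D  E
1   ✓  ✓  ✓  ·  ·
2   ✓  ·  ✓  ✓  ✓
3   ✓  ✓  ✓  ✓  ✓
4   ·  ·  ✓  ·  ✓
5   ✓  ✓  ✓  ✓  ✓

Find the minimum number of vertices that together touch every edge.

{1, 2, 3, 4, 5} is a vertex cover of size 5: every edge has an endpoint in this set.
No smaller cover exists because 1–B, 2–D, 3–E, 4–C, 5–A is a matching of size 5, and a cover must include an endpoint of each of these disjoint edges (König's theorem).

5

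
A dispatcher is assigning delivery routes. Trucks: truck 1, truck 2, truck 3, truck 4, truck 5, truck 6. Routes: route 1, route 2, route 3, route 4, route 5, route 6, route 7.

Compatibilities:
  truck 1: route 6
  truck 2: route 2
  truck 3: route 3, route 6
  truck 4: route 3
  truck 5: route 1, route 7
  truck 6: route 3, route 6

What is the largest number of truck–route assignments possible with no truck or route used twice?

For example, pair truck 1–route 6, truck 2–route 2, truck 3–route 3, truck 5–route 7.
The set {truck 1, truck 3, truck 4, truck 6} has only 2 neighbours ({route 3, route 6}), so by Hall's theorem at most 4 of the 6 trucks can be matched.

4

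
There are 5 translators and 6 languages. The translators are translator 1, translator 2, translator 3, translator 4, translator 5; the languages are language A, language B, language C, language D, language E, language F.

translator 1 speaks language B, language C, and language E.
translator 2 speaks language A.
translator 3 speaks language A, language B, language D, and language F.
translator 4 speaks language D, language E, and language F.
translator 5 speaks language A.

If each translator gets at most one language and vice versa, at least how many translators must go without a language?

1

A valid assignment of size 4: translator 1–language E, translator 2–language A, translator 3–language B, translator 4–language F.
The set {translator 2, translator 5} has only 1 neighbour ({language A}), so by Hall's theorem at most 4 of the 5 translators can be matched.
That matches 4 of the 5, leaving 1 unmatched; no matching can do better.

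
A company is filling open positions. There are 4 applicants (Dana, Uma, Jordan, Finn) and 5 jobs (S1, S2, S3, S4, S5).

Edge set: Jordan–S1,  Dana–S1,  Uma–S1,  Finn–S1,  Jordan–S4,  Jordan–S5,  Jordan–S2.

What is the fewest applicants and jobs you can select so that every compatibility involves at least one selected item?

2

The 2 edges Dana–S1, Jordan–S2 form a matching, so any vertex cover needs at least 2 vertices (one per matched edge).
Conversely {Jordan, S1} meets every edge and has exactly 2 vertices, so 2 is optimal.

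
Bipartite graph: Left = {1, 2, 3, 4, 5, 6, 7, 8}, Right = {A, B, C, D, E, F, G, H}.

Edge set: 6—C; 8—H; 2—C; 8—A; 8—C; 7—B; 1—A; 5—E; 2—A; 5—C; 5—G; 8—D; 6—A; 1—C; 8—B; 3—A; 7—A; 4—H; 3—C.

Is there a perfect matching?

No

The set {1, 2, 3, 6} has only 2 neighbours ({A, C}), so by Hall's theorem at most 6 of the 8 left vertices can be matched.
Hence no matching covers every left vertex.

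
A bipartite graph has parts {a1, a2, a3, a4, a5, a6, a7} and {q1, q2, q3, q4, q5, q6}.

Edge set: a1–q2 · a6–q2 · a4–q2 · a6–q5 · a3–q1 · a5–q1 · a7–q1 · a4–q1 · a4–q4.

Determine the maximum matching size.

4

One maximum matching: a1→q2, a3→q1, a4→q4, a6→q5.
The set {a2, a3, a5, a7} has only 1 neighbour ({q1}), so by Hall's theorem at most 4 of the 7 left vertices can be matched.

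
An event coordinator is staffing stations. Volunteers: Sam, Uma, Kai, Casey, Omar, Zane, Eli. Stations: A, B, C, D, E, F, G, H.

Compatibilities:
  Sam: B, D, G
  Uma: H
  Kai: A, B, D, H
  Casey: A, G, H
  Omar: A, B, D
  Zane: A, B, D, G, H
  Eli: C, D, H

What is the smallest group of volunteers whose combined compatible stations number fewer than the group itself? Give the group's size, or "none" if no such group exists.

Take S = {Sam, Uma, Kai, Casey, Omar, Zane}. Its neighbourhood is {A, B, D, G, H}, so |N(S)| = 5 < |S| = 6.
Every subset of size less than 6 has at least as many neighbours as members, so 6 is the minimum.

6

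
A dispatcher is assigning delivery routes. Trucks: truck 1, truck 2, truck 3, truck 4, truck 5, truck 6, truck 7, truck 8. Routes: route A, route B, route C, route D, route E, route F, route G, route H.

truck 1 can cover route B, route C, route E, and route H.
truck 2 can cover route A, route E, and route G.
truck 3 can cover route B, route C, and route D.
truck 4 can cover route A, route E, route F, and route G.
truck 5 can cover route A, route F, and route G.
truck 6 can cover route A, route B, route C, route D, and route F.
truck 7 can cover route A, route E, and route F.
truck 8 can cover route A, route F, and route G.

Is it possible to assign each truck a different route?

No

The set {truck 2, truck 4, truck 5, truck 7, truck 8} has only 4 neighbours ({route A, route E, route F, route G}), so by Hall's theorem at most 7 of the 8 trucks can be matched.
Hence no matching covers every truck.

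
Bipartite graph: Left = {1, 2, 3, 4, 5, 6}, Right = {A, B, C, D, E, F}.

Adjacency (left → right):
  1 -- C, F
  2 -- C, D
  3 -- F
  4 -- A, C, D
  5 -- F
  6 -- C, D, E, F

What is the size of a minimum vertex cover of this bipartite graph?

{1, 2, 4, 6, F} is a vertex cover of size 5: every edge has an endpoint in this set.
No smaller cover exists because 1–C, 2–D, 3–F, 4–A, 6–E is a matching of size 5, and a cover must include an endpoint of each of these disjoint edges (König's theorem).

5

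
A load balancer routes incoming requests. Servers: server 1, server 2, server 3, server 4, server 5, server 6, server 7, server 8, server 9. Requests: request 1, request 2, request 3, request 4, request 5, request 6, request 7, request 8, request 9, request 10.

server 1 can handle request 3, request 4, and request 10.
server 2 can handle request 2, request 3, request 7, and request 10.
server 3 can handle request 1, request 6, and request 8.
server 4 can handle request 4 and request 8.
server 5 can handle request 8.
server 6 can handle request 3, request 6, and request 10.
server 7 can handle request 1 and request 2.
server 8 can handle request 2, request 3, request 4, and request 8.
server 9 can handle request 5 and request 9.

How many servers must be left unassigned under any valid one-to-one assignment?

0

For example, pair server 1–request 10, server 2–request 7, server 3–request 1, server 4–request 4, server 5–request 8, server 6–request 6, server 7–request 2, server 8–request 3, server 9–request 9.
All 9 servers are matched, so no larger matching exists.
That matches 9 of the 9, leaving 0 unmatched; no matching can do better.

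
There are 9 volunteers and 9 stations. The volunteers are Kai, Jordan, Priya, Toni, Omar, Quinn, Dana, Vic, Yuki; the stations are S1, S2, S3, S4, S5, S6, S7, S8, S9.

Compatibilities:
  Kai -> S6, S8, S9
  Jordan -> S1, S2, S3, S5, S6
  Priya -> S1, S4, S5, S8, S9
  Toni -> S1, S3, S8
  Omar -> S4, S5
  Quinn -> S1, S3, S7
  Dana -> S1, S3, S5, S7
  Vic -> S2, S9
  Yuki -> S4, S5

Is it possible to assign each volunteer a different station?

Yes

A valid assignment of size 9: Kai-S8, Jordan-S6, Priya-S9, Toni-S3, Omar-S5, Quinn-S7, Dana-S1, Vic-S2, Yuki-S4.
Every volunteer is matched, so this is a perfect matching.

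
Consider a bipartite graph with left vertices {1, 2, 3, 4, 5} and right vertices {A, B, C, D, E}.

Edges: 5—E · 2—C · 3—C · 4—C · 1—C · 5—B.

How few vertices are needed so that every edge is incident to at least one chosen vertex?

A maximum matching has 2 edges (e.g. 1–C, 5–B).
By König's theorem the minimum vertex cover has the same size. One such cover is {5, C}.

2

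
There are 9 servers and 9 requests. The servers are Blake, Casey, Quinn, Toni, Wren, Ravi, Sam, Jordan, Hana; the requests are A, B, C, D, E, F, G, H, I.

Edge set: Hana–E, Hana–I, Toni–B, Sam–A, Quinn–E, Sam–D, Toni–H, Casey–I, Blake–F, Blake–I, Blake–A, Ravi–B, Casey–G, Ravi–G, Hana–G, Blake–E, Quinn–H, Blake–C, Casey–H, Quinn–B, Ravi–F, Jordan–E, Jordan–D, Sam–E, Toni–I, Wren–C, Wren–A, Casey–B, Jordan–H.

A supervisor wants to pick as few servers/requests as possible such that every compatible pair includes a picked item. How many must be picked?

9

A maximum matching has 9 edges (e.g. Blake–F, Casey–G, Quinn–H, Toni–I, Wren–C, Ravi–B, Sam–A, Jordan–D, Hana–E).
By König's theorem the minimum vertex cover has the same size. One such cover is {Blake, Casey, Quinn, Toni, Wren, Ravi, Sam, Jordan, Hana}.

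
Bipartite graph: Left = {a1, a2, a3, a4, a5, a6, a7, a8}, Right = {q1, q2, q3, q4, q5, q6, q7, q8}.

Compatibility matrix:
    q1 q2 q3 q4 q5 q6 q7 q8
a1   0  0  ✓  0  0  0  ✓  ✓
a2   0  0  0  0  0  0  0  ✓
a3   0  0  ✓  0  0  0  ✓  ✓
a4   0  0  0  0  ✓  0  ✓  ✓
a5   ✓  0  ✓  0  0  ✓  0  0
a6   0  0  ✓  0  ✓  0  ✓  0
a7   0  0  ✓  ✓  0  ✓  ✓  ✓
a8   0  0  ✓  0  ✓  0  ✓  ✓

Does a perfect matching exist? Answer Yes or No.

No

The set {a1, a2, a3, a4, a6, a8} has only 4 neighbours ({q3, q5, q7, q8}), so by Hall's theorem at most 6 of the 8 left vertices can be matched.
Hence no matching covers every left vertex.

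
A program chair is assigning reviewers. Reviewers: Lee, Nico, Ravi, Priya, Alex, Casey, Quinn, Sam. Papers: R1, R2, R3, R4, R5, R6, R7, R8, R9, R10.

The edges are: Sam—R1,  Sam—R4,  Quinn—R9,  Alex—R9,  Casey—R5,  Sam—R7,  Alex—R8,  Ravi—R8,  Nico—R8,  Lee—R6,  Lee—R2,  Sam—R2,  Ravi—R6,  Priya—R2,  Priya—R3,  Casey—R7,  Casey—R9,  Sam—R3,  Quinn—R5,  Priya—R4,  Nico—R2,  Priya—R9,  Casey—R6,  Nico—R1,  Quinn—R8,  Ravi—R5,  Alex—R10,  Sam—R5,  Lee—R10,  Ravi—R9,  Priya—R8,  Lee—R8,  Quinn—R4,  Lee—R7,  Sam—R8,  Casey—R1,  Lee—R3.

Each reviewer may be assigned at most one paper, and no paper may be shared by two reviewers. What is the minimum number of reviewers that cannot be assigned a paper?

0

One maximum matching: Lee→R6, Nico→R1, Ravi→R5, Priya→R2, Alex→R8, Casey→R9, Quinn→R4, Sam→R3.
This saturates every reviewer, so 8 is the maximum.
That matches 8 of the 8, leaving 0 unmatched; no matching can do better.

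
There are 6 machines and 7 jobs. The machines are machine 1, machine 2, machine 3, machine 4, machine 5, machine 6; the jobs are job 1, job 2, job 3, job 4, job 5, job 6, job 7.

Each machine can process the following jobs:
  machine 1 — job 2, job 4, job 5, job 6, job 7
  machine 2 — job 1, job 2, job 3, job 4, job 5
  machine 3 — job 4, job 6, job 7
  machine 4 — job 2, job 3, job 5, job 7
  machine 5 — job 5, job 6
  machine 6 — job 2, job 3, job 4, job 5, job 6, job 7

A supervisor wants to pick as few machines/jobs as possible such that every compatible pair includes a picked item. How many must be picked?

A maximum matching has 6 edges (e.g. machine 1–job 7, machine 2–job 1, machine 3–job 4, machine 4–job 2, machine 5–job 6, machine 6–job 5).
By König's theorem the minimum vertex cover has the same size. One such cover is {machine 1, machine 2, machine 3, machine 4, machine 5, machine 6}.

6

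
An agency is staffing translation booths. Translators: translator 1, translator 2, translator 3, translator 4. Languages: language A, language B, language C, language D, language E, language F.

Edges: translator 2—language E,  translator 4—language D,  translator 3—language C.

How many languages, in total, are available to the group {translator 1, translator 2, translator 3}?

The union of neighbours of {translator 1, translator 2, translator 3} is {language C, language E}, which has 2 elements.
Since |N(S)| = 2 < |S| = 3, Hall's condition fails for this subset.

2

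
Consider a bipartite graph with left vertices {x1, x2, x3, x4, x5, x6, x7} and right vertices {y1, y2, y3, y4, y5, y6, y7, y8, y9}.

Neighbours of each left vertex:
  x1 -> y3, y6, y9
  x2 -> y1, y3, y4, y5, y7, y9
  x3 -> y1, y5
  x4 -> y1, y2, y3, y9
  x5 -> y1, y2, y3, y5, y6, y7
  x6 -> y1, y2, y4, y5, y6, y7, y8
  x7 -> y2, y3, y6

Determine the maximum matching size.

7

One maximum matching: x1→y9, x2→y7, x3→y5, x4→y1, x5→y6, x6→y4, x7→y3.
This saturates every left vertex, so 7 is the maximum.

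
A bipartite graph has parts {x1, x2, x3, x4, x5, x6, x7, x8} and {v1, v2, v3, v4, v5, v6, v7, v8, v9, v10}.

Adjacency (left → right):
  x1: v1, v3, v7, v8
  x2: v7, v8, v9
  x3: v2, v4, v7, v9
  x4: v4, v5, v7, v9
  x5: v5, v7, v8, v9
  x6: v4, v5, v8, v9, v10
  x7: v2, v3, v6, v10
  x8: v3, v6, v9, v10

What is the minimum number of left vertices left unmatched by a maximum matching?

0

A valid assignment of size 8: x1→v1, x2→v9, x3→v7, x4→v4, x5→v8, x6→v5, x7→v2, x8→v10.
All 8 left vertices are matched, so no larger matching exists.
That matches 8 of the 8, leaving 0 unmatched; no matching can do better.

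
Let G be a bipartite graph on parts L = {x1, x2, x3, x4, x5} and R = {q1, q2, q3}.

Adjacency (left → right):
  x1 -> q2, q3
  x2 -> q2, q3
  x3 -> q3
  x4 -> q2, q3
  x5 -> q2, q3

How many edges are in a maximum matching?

One maximum matching: x1-q3, x2-q2.
The set {x1, x2, x3, x4, x5} has only 2 neighbours ({q2, q3}), so by Hall's theorem at most 2 of the 5 left vertices can be matched.

2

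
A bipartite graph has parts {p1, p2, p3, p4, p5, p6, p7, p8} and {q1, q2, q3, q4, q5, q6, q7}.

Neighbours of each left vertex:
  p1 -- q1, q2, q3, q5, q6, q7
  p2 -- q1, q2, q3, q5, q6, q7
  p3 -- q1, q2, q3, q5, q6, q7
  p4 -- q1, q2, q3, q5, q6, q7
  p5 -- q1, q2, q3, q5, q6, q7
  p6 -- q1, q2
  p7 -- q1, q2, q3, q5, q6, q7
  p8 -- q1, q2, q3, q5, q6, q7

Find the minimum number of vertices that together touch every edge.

The 6 edges p1–q6, p2–q5, p3–q3, p4–q1, p5–q7, p6–q2 form a matching, so any vertex cover needs at least 6 vertices (one per matched edge).
Conversely {q1, q2, q3, q5, q6, q7} meets every edge and has exactly 6 vertices, so 6 is optimal.

6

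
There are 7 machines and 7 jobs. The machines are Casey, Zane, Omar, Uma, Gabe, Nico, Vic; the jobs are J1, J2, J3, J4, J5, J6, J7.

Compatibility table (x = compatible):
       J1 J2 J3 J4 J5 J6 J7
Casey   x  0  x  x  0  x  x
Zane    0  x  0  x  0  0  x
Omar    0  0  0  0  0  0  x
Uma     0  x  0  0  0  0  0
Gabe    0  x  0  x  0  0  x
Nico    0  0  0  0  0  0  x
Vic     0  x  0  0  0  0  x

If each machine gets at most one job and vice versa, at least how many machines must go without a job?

3

A valid assignment of size 4: Casey–J6, Zane–J4, Omar–J7, Uma–J2.
The set {Zane, Omar, Uma, Gabe, Nico, Vic} has only 3 neighbours ({J2, J4, J7}), so by Hall's theorem at most 4 of the 7 machines can be matched.
That matches 4 of the 7, leaving 3 unmatched; no matching can do better.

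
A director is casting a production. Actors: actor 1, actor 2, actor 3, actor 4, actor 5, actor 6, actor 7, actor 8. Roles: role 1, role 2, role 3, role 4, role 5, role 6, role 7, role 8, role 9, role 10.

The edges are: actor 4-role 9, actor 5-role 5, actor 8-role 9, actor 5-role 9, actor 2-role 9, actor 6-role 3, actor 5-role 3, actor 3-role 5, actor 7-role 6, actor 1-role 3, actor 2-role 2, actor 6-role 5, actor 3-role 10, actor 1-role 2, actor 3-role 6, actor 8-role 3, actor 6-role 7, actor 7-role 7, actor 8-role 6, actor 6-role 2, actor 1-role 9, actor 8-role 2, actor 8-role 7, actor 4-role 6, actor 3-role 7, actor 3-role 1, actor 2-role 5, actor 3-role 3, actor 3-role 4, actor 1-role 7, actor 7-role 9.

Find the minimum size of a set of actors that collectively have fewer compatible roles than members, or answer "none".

Take S = {actor 1, actor 2, actor 4, actor 5, actor 6, actor 7, actor 8}. Its neighbourhood is {role 2, role 3, role 5, role 6, role 7, role 9}, so |N(S)| = 6 < |S| = 7.
Every subset of size less than 7 has at least as many neighbours as members, so 7 is the minimum.

7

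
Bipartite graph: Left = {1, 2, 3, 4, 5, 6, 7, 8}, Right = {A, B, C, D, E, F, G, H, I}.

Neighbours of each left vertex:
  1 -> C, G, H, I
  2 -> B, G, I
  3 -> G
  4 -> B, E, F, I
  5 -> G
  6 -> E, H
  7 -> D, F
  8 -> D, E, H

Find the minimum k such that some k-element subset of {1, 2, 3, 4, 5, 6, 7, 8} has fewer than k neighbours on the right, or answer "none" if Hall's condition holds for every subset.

2

Take S = {3, 5}. Its neighbourhood is {G}, so |N(S)| = 1 < |S| = 2.
No single vertex violates Hall's condition since each has at least one neighbour, so 2 is the minimum.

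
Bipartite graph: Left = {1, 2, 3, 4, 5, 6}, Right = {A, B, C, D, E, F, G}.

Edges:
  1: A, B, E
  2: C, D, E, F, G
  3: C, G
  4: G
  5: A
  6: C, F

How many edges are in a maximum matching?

One maximum matching: 1–B, 2–E, 3–C, 4–G, 5–A, 6–F.
This saturates every left vertex, so 6 is the maximum.

6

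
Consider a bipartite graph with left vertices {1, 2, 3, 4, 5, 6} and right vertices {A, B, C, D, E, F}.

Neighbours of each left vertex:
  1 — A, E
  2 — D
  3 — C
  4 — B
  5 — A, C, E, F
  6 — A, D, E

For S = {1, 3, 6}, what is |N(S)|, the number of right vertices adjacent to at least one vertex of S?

The union of neighbours of {1, 3, 6} is {A, C, D, E}, which has 4 elements.
Since |N(S)| = 4 ≥ |S| = 3, Hall's condition holds for this subset.

4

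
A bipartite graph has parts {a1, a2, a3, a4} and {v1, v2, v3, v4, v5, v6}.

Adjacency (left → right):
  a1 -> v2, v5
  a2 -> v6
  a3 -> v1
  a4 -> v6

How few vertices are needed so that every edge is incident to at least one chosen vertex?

The 3 edges a1–v2, a2–v6, a3–v1 form a matching, so any vertex cover needs at least 3 vertices (one per matched edge).
Conversely {a1, a3, v6} meets every edge and has exactly 3 vertices, so 3 is optimal.

3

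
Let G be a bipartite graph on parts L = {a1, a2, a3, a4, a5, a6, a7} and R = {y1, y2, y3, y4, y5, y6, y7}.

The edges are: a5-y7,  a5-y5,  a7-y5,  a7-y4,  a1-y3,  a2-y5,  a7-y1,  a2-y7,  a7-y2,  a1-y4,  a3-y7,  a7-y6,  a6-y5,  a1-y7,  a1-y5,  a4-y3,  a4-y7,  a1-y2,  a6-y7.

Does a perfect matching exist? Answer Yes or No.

The set {a2, a3, a5, a6} has only 2 neighbours ({y5, y7}), so by Hall's theorem at most 5 of the 7 left vertices can be matched.
Hence no matching covers every left vertex.

No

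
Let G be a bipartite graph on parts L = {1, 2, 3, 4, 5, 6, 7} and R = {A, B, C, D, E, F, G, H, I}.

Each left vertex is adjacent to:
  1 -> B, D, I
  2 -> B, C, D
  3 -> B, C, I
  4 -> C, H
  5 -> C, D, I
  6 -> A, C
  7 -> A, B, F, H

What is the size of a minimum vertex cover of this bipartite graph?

7

A maximum matching has 7 edges (e.g. 1–D, 2–B, 3–I, 4–H, 5–C, 6–A, 7–F).
By König's theorem the minimum vertex cover has the same size. One such cover is {1, 2, 3, 4, 5, 6, 7}.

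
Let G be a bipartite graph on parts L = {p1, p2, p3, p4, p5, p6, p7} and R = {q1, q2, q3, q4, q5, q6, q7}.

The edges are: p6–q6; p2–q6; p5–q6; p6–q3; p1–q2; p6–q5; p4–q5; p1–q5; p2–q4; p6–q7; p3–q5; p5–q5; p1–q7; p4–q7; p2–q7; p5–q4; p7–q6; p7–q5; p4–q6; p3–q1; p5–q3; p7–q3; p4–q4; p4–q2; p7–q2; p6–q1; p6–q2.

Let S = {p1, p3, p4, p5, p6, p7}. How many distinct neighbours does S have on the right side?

7

The union of neighbours of {p1, p3, p4, p5, p6, p7} is {q1, q2, q3, q4, q5, q6, q7}, which has 7 elements.
Since |N(S)| = 7 ≥ |S| = 6, Hall's condition holds for this subset.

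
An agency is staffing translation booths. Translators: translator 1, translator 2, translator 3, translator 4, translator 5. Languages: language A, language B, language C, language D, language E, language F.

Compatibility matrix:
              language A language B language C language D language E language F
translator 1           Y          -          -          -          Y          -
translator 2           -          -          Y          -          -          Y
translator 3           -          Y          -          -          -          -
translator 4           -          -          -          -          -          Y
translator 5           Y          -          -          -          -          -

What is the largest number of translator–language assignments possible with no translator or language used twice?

5

For example, pair translator 1-language E, translator 2-language C, translator 3-language B, translator 4-language F, translator 5-language A.
This saturates every translator, so 5 is the maximum.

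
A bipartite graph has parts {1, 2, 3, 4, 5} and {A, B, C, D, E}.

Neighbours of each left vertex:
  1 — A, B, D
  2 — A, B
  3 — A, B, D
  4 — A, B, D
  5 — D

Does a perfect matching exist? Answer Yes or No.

The set {1, 2, 3, 4, 5} has only 3 neighbours ({A, B, D}), so by Hall's theorem at most 3 of the 5 left vertices can be matched.
Hence no matching covers every left vertex.

No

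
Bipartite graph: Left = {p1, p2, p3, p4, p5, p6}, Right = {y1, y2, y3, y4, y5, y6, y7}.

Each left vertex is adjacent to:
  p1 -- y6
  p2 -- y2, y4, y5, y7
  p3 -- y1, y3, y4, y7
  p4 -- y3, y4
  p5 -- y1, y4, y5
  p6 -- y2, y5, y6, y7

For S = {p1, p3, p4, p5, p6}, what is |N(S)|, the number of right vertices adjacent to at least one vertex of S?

7

The union of neighbours of {p1, p3, p4, p5, p6} is {y1, y2, y3, y4, y5, y6, y7}, which has 7 elements.
Since |N(S)| = 7 ≥ |S| = 5, Hall's condition holds for this subset.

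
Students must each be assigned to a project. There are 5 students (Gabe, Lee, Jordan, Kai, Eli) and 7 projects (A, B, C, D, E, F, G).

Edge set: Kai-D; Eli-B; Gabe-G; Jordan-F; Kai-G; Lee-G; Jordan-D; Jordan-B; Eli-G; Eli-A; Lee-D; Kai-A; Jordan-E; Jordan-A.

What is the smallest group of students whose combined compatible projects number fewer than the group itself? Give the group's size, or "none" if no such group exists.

none

A matching saturating every student exists, for instance Gabe→G, Lee→D, Jordan→E, Kai→A, Eli→B.
By Hall's marriage theorem, this means |N(S)| ≥ |S| for every subset S, so no violating subset exists.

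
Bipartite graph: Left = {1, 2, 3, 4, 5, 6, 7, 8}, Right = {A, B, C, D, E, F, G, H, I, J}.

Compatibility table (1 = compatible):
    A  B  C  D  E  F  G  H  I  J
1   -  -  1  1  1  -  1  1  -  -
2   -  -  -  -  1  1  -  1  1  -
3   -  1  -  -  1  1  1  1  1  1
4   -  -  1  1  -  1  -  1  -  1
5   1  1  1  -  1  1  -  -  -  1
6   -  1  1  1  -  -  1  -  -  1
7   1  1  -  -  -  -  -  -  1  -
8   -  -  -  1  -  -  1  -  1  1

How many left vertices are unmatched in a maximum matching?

0

A valid assignment of size 8: 1-E, 2-H, 3-B, 4-F, 5-A, 6-G, 7-I, 8-J.
All 8 left vertices are matched, so no larger matching exists.
That matches 8 of the 8, leaving 0 unmatched; no matching can do better.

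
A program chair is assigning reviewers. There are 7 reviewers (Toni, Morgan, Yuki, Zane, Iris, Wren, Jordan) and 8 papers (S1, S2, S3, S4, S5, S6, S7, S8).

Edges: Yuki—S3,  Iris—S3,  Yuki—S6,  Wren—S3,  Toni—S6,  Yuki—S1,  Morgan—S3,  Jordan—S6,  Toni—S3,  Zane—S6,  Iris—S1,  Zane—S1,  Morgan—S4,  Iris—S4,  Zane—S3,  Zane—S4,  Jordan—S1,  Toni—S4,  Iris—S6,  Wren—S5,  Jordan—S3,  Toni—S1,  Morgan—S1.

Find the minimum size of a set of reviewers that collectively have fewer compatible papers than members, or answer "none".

5

Take S = {Toni, Morgan, Yuki, Zane, Iris}. Its neighbourhood is {S1, S3, S4, S6}, so |N(S)| = 4 < |S| = 5.
Every subset of size less than 5 has at least as many neighbours as members, so 5 is the minimum.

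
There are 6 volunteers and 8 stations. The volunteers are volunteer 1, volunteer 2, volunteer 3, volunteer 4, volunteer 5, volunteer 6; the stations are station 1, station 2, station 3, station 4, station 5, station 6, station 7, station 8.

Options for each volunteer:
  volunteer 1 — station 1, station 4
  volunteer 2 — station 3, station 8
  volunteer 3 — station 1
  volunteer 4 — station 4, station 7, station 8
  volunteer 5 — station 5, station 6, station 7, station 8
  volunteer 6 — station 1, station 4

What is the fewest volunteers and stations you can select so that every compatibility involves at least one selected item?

The 5 edges volunteer 1–station 4, volunteer 2–station 3, volunteer 3–station 1, volunteer 4–station 7, volunteer 5–station 8 form a matching, so any vertex cover needs at least 5 vertices (one per matched edge).
Conversely {volunteer 2, volunteer 4, volunteer 5, station 1, station 4} meets every edge and has exactly 5 vertices, so 5 is optimal.

5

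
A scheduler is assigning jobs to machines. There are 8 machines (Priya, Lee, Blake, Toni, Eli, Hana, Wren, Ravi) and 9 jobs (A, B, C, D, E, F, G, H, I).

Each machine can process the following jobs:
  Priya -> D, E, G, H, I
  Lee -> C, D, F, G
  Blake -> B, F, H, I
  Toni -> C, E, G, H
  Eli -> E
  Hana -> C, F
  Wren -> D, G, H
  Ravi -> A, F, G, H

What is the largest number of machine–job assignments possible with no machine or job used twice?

For example, pair Priya-I, Lee-D, Blake-B, Toni-G, Eli-E, Hana-C, Wren-H, Ravi-F.
This saturates every machine, so 8 is the maximum.

8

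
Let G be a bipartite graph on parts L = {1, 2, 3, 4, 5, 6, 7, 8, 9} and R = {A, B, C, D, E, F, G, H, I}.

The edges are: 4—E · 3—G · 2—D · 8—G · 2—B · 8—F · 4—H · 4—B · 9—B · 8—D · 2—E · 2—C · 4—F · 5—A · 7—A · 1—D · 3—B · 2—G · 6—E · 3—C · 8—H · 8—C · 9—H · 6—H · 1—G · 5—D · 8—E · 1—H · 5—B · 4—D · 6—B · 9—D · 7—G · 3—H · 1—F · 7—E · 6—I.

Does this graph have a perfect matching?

For example, pair 1-F, 2-E, 3-C, 4-H, 5-D, 6-I, 7-A, 8-G, 9-B.
All 9 left vertices are covered.

Yes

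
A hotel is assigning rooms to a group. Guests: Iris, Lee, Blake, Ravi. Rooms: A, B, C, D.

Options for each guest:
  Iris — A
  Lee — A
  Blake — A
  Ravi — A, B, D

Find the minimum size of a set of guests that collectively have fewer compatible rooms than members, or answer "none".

2

Take S = {Iris, Lee}. Its neighbourhood is {A}, so |N(S)| = 1 < |S| = 2.
No single vertex violates Hall's condition since each has at least one neighbour, so 2 is the minimum.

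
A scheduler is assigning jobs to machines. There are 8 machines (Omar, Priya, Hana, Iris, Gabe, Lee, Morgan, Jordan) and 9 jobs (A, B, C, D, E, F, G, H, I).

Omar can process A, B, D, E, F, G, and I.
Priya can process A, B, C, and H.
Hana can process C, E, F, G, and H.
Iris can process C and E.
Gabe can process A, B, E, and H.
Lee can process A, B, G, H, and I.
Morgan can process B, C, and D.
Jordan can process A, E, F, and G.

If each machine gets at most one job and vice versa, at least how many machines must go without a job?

One maximum matching: Omar–F, Priya–B, Hana–G, Iris–C, Gabe–H, Lee–A, Morgan–D, Jordan–E.
This saturates every machine, so 8 is the maximum.
That matches 8 of the 8, leaving 0 unmatched; no matching can do better.

0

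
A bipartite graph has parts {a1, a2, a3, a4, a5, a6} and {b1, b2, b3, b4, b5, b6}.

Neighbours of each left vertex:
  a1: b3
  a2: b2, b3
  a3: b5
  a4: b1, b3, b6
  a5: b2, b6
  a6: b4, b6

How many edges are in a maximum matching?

6

For example, pair a1-b3, a2-b2, a3-b5, a4-b1, a5-b6, a6-b4.
All 6 left vertices are matched, so no larger matching exists.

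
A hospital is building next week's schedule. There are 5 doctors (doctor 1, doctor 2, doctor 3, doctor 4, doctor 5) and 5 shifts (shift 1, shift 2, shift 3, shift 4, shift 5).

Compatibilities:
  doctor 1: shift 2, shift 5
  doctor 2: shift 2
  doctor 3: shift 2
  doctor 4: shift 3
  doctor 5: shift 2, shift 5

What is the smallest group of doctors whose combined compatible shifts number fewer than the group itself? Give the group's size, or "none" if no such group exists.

2

Take S = {doctor 2, doctor 3}. Its neighbourhood is {shift 2}, so |N(S)| = 1 < |S| = 2.
No single vertex violates Hall's condition since each has at least one neighbour, so 2 is the minimum.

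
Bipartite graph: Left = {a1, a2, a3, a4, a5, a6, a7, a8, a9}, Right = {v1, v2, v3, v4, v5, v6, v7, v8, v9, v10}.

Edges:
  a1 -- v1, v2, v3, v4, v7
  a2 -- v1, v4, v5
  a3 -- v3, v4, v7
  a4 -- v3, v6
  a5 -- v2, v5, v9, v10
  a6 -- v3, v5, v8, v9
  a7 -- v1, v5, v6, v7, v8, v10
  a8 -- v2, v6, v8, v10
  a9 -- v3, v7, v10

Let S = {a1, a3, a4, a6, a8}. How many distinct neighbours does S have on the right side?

10

The union of neighbours of {a1, a3, a4, a6, a8} is {v1, v2, v3, v4, v5, v6, v7, v8, v9, v10}, which has 10 elements.
Since |N(S)| = 10 ≥ |S| = 5, Hall's condition holds for this subset.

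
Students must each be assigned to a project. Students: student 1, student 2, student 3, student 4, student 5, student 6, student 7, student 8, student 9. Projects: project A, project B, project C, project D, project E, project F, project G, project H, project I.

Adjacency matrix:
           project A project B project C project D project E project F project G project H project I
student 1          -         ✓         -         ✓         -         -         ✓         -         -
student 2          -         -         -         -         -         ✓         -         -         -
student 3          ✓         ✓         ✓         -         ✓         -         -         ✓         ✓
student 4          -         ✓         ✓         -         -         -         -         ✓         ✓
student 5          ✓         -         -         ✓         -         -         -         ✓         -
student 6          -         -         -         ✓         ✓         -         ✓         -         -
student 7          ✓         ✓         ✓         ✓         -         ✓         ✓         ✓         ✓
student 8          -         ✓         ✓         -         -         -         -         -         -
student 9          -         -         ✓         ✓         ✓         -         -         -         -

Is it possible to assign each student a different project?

Yes

One maximum matching: student 1-project B, student 2-project F, student 3-project A, student 4-project I, student 5-project D, student 6-project G, student 7-project H, student 8-project C, student 9-project E.
All 9 students are covered.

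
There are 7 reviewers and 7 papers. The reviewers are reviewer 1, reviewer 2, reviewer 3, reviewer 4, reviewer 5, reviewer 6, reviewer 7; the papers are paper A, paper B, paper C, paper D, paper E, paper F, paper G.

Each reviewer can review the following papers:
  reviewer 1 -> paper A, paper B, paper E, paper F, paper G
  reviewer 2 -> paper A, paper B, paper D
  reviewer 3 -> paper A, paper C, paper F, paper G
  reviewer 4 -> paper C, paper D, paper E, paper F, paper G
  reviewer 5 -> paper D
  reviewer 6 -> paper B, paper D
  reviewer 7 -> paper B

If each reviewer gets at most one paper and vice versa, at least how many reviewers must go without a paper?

A valid assignment of size 6: reviewer 1–paper E, reviewer 2–paper A, reviewer 3–paper C, reviewer 4–paper G, reviewer 5–paper D, reviewer 6–paper B.
The set {reviewer 5, reviewer 6, reviewer 7} has only 2 neighbours ({paper B, paper D}), so by Hall's theorem at most 6 of the 7 reviewers can be matched.
That matches 6 of the 7, leaving 1 unmatched; no matching can do better.

1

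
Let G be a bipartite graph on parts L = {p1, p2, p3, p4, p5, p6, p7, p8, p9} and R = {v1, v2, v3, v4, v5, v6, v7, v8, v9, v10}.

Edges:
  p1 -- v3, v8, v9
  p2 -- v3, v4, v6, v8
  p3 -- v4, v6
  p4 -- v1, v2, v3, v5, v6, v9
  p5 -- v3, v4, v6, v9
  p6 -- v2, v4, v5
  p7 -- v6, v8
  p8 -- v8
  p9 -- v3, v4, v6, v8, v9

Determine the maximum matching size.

7

One maximum matching: p1→v8, p2→v3, p3→v4, p4→v2, p5→v9, p6→v5, p7→v6.
The set {p1, p2, p3, p5, p7, p8, p9} has only 5 neighbours ({v3, v4, v6, v8, v9}), so by Hall's theorem at most 7 of the 9 left vertices can be matched.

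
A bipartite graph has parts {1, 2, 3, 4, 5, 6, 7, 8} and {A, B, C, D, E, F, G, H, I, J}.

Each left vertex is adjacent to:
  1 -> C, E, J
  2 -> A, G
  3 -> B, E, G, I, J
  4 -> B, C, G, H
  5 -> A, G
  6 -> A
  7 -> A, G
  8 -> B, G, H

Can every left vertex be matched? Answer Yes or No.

No

The set {2, 5, 6, 7} has only 2 neighbours ({A, G}), so by Hall's theorem at most 6 of the 8 left vertices can be matched.
Hence no matching covers every left vertex.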